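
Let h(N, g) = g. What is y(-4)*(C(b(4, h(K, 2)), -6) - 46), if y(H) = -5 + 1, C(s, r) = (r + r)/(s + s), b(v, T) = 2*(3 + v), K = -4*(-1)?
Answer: 1300/7 ≈ 185.71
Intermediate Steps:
K = 4
b(v, T) = 6 + 2*v
C(s, r) = r/s (C(s, r) = (2*r)/((2*s)) = (2*r)*(1/(2*s)) = r/s)
y(H) = -4
y(-4)*(C(b(4, h(K, 2)), -6) - 46) = -4*(-6/(6 + 2*4) - 46) = -4*(-6/(6 + 8) - 46) = -4*(-6/14 - 46) = -4*(-6*1/14 - 46) = -4*(-3/7 - 46) = -4*(-325/7) = 1300/7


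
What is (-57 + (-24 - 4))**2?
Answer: 7225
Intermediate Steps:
(-57 + (-24 - 4))**2 = (-57 - 28)**2 = (-85)**2 = 7225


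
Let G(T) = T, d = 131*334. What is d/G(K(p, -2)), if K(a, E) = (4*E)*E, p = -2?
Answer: 21877/8 ≈ 2734.6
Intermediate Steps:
K(a, E) = 4*E²
d = 43754
d/G(K(p, -2)) = 43754/((4*(-2)²)) = 43754/((4*4)) = 43754/16 = 43754*(1/16) = 21877/8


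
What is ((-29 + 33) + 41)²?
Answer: 2025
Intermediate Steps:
((-29 + 33) + 41)² = (4 + 41)² = 45² = 2025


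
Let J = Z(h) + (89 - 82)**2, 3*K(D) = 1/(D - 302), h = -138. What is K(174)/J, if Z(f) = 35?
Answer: -1/32256 ≈ -3.1002e-5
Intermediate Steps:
K(D) = 1/(3*(-302 + D)) (K(D) = 1/(3*(D - 302)) = 1/(3*(-302 + D)))
J = 84 (J = 35 + (89 - 82)**2 = 35 + 7**2 = 35 + 49 = 84)
K(174)/J = (1/(3*(-302 + 174)))/84 = ((1/3)/(-128))*(1/84) = ((1/3)*(-1/128))*(1/84) = -1/384*1/84 = -1/32256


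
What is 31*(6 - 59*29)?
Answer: -52855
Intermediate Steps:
31*(6 - 59*29) = 31*(6 - 1711) = 31*(-1705) = -52855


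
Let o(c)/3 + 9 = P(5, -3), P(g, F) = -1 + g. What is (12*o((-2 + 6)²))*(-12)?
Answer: 2160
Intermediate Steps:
o(c) = -15 (o(c) = -27 + 3*(-1 + 5) = -27 + 3*4 = -27 + 12 = -15)
(12*o((-2 + 6)²))*(-12) = (12*(-15))*(-12) = -180*(-12) = 2160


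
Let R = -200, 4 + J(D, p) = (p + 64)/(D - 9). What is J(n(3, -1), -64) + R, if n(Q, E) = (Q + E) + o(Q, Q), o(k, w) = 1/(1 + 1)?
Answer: -204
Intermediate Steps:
o(k, w) = ½ (o(k, w) = 1/2 = ½)
n(Q, E) = ½ + E + Q (n(Q, E) = (Q + E) + ½ = (E + Q) + ½ = ½ + E + Q)
J(D, p) = -4 + (64 + p)/(-9 + D) (J(D, p) = -4 + (p + 64)/(D - 9) = -4 + (64 + p)/(-9 + D))
J(n(3, -1), -64) + R = (100 - 64 - 4*(½ - 1 + 3))/(-9 + (½ - 1 + 3)) - 200 = (100 - 64 - 4*5/2)/(-9 + 5/2) - 200 = (100 - 64 - 10)/(-13/2) - 200 = -2/13*26 - 200 = -4 - 200 = -204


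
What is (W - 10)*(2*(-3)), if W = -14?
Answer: 144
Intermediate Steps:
(W - 10)*(2*(-3)) = (-14 - 10)*(2*(-3)) = -24*(-6) = 144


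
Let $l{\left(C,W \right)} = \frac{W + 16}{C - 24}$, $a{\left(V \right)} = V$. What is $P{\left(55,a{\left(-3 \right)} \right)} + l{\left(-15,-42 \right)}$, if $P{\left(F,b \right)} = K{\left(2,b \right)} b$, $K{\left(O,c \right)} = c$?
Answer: $\frac{29}{3} \approx 9.6667$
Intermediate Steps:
$l{\left(C,W \right)} = \frac{16 + W}{-24 + C}$
$P{\left(F,b \right)} = b^{2}$ ($P{\left(F,b \right)} = b b = b^{2}$)
$P{\left(55,a{\left(-3 \right)} \right)} + l{\left(-15,-42 \right)} = \left(-3\right)^{2} + \frac{16 - 42}{-24 - 15} = 9 + \frac{1}{-39} \left(-26\right) = 9 - - \frac{2}{3} = 9 + \frac{2}{3} = \frac{29}{3}$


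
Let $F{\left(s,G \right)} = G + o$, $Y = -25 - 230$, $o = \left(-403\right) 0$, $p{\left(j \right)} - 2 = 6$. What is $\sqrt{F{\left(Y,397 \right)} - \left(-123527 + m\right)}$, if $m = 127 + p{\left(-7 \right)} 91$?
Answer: $\sqrt{123069} \approx 350.81$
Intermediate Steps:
$p{\left(j \right)} = 8$ ($p{\left(j \right)} = 2 + 6 = 8$)
$m = 855$ ($m = 127 + 8 \cdot 91 = 127 + 728 = 855$)
$o = 0$
$Y = -255$ ($Y = -25 - 230 = -255$)
$F{\left(s,G \right)} = G$ ($F{\left(s,G \right)} = G + 0 = G$)
$\sqrt{F{\left(Y,397 \right)} - \left(-123527 + m\right)} = \sqrt{397 + \left(123527 - 855\right)} = \sqrt{397 + 122672} = \sqrt{123069}$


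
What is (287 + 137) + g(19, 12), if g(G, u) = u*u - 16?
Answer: 552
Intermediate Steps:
g(G, u) = -16 + u² (g(G, u) = u² - 16 = -16 + u²)
(287 + 137) + g(19, 12) = (287 + 137) + (-16 + 12²) = 424 + (-16 + 144) = 424 + 128 = 552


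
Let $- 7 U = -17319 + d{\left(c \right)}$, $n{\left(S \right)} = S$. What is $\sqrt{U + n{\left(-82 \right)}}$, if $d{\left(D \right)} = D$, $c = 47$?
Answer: $\frac{11 \sqrt{966}}{7} \approx 48.841$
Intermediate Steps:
$U = \frac{17272}{7}$ ($U = - \frac{-17319 + 47}{7} = \left(- \frac{1}{7}\right) \left(-17272\right) = \frac{17272}{7} \approx 2467.4$)
$\sqrt{U + n{\left(-82 \right)}} = \sqrt{\frac{17272}{7} - 82} = \sqrt{\frac{16698}{7}} = \frac{11 \sqrt{966}}{7}$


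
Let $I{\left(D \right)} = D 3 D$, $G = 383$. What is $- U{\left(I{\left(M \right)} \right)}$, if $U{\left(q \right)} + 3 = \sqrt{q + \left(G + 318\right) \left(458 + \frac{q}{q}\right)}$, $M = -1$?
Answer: $3 - \sqrt{321762} \approx -564.24$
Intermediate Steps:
$I{\left(D \right)} = 3 D^{2}$ ($I{\left(D \right)} = 3 D D = 3 D^{2}$)
$U{\left(q \right)} = -3 + \sqrt{321759 + q}$ ($U{\left(q \right)} = -3 + \sqrt{q + \left(383 + 318\right) \left(458 + \frac{q}{q}\right)} = -3 + \sqrt{q + 701 \left(458 + 1\right)} = -3 + \sqrt{q + 701 \cdot 459} = -3 + \sqrt{q + 321759} = -3 + \sqrt{321759 + q}$)
$- U{\left(I{\left(M \right)} \right)} = - (-3 + \sqrt{321759 + 3 \left(-1\right)^{2}}) = - (-3 + \sqrt{321759 + 3 \cdot 1}) = - (-3 + \sqrt{321759 + 3}) = - (-3 + \sqrt{321762}) = 3 - \sqrt{321762}$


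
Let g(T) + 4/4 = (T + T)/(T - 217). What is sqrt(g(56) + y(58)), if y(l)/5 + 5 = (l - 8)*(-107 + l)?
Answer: 2*I*sqrt(1623593)/23 ≈ 110.8*I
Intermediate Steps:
y(l) = -25 + 5*(-107 + l)*(-8 + l) (y(l) = -25 + 5*((l - 8)*(-107 + l)) = -25 + 5*((-8 + l)*(-107 + l)) = -25 + 5*((-107 + l)*(-8 + l)) = -25 + 5*(-107 + l)*(-8 + l))
g(T) = -1 + 2*T/(-217 + T) (g(T) = -1 + (T + T)/(T - 217) = -1 + (2*T)/(-217 + T) = -1 + 2*T/(-217 + T))
sqrt(g(56) + y(58)) = sqrt((217 + 56)/(-217 + 56) + (4255 - 575*58 + 5*58**2)) = sqrt(273/(-161) + (4255 - 33350 + 5*3364)) = sqrt(-1/161*273 + (4255 - 33350 + 16820)) = sqrt(-39/23 - 12275) = sqrt(-282364/23) = 2*I*sqrt(1623593)/23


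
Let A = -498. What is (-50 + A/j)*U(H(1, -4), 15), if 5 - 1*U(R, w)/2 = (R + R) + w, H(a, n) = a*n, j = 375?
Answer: 25664/125 ≈ 205.31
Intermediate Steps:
U(R, w) = 10 - 4*R - 2*w (U(R, w) = 10 - 2*((R + R) + w) = 10 - 2*(2*R + w) = 10 - 2*(w + 2*R) = 10 + (-4*R - 2*w) = 10 - 4*R - 2*w)
(-50 + A/j)*U(H(1, -4), 15) = (-50 - 498/375)*(10 - 4*(-4) - 2*15) = (-50 - 498*1/375)*(10 - 4*(-4) - 30) = (-50 - 166/125)*(10 + 16 - 30) = -6416/125*(-4) = 25664/125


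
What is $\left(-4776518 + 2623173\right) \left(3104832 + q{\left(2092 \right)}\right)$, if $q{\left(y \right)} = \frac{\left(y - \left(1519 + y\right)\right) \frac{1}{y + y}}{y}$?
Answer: $- \frac{58520102495956850065}{8752928} \approx -6.6858 \cdot 10^{12}$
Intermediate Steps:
$q{\left(y \right)} = - \frac{1519}{2 y^{2}}$ ($q{\left(y \right)} = \frac{\left(-1519\right) \frac{1}{2 y}}{y} = \frac{\left(- \frac{1519}{2}\right) \frac{1}{y}}{y} = - \frac{1519}{2 y^{2}}$)
$\left(-4776518 + 2623173\right) \left(3104832 + q{\left(2092 \right)}\right) = \left(-4776518 + 2623173\right) \left(3104832 - \frac{1519}{2 \cdot 4376464}\right) = - 2153345 \left(3104832 - \frac{1519}{8752928}\right) = \left(-2153345\right) \frac{27176370946577}{8752928} = - \frac{58520102495956850065}{8752928}$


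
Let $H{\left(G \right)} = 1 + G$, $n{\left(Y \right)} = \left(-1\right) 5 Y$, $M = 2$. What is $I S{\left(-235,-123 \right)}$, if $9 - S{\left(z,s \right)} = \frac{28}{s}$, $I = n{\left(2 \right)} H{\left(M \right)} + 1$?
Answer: $- \frac{32915}{123} \approx -267.6$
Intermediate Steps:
$n{\left(Y \right)} = - 5 Y$
$I = -29$ ($I = \left(-5\right) 2 \left(1 + 2\right) + 1 = \left(-10\right) 3 + 1 = -30 + 1 = -29$)
$S{\left(z,s \right)} = 9 - \frac{28}{s}$
$I S{\left(-235,-123 \right)} = - 29 \left(9 - \frac{28}{-123}\right) = - 29 \left(9 - - \frac{28}{123}\right) = - 29 \left(9 + \frac{28}{123}\right) = \left(-29\right) \frac{1135}{123} = - \frac{32915}{123}$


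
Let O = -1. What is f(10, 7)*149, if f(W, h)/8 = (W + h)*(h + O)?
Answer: 121584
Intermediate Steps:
f(W, h) = 8*(-1 + h)*(W + h) (f(W, h) = 8*((W + h)*(h - 1)) = 8*((W + h)*(-1 + h)) = 8*((-1 + h)*(W + h)) = 8*(-1 + h)*(W + h))
f(10, 7)*149 = (-8*10 - 8*7 + 8*7² + 8*10*7)*149 = (-80 - 56 + 8*49 + 560)*149 = (-80 - 56 + 392 + 560)*149 = 816*149 = 121584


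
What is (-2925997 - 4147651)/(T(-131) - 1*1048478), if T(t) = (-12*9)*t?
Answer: 3536824/517165 ≈ 6.8389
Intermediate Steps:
T(t) = -108*t
(-2925997 - 4147651)/(T(-131) - 1*1048478) = (-2925997 - 4147651)/(-108*(-131) - 1*1048478) = -7073648/(14148 - 1048478) = -7073648/(-1034330) = -7073648*(-1/1034330) = 3536824/517165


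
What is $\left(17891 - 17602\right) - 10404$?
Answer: $-10115$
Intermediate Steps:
$\left(17891 - 17602\right) - 10404 = 289 - 10404 = -10115$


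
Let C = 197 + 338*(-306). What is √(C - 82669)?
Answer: 130*I*√11 ≈ 431.16*I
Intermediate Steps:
C = -103231 (C = 197 - 103428 = -103231)
√(C - 82669) = √(-103231 - 82669) = √(-185900) = 130*I*√11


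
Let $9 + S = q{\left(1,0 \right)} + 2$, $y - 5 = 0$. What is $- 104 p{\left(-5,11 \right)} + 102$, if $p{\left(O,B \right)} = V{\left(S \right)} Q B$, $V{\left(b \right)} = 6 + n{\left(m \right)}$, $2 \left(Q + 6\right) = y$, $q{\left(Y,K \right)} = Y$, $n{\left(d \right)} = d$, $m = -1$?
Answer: $20122$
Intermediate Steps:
$y = 5$ ($y = 5 + 0 = 5$)
$Q = - \frac{7}{2}$ ($Q = -6 + \frac{1}{2} \cdot 5 = -6 + \frac{5}{2} = - \frac{7}{2} \approx -3.5$)
$S = -6$ ($S = -9 + \left(1 + 2\right) = -9 + 3 = -6$)
$V{\left(b \right)} = 5$ ($V{\left(b \right)} = 6 - 1 = 5$)
$p{\left(O,B \right)} = - \frac{35 B}{2}$ ($p{\left(O,B \right)} = 5 \left(- \frac{7}{2}\right) B = - \frac{35 B}{2}$)
$- 104 p{\left(-5,11 \right)} + 102 = - 104 \left(\left(- \frac{35}{2}\right) 11\right) + 102 = \left(-104\right) \left(- \frac{385}{2}\right) + 102 = 20020 + 102 = 20122$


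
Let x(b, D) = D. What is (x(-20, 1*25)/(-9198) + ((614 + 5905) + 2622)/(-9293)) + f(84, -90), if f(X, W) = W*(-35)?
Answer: 269168282857/85477014 ≈ 3149.0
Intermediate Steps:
f(X, W) = -35*W
(x(-20, 1*25)/(-9198) + ((614 + 5905) + 2622)/(-9293)) + f(84, -90) = ((1*25)/(-9198) + ((614 + 5905) + 2622)/(-9293)) - 35*(-90) = (25*(-1/9198) + (6519 + 2622)*(-1/9293)) + 3150 = (-25/9198 + 9141*(-1/9293)) + 3150 = (-25/9198 - 9141/9293) + 3150 = -84311243/85477014 + 3150 = 269168282857/85477014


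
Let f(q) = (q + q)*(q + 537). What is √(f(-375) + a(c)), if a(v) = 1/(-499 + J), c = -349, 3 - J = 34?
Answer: I*√34129350530/530 ≈ 348.57*I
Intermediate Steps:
J = -31 (J = 3 - 1*34 = 3 - 34 = -31)
a(v) = -1/530 (a(v) = 1/(-499 - 31) = 1/(-530) = -1/530)
f(q) = 2*q*(537 + q) (f(q) = (2*q)*(537 + q) = 2*q*(537 + q))
√(f(-375) + a(c)) = √(2*(-375)*(537 - 375) - 1/530) = √(2*(-375)*162 - 1/530) = √(-121500 - 1/530) = √(-64395001/530) = I*√34129350530/530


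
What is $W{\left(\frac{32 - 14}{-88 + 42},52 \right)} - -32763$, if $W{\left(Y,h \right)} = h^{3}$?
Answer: $173371$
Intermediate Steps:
$W{\left(\frac{32 - 14}{-88 + 42},52 \right)} - -32763 = 52^{3} - -32763 = 140608 + 32763 = 173371$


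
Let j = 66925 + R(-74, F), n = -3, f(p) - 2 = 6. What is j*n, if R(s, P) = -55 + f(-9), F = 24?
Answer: -200634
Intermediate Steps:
f(p) = 8 (f(p) = 2 + 6 = 8)
R(s, P) = -47 (R(s, P) = -55 + 8 = -47)
j = 66878 (j = 66925 - 47 = 66878)
j*n = 66878*(-3) = -200634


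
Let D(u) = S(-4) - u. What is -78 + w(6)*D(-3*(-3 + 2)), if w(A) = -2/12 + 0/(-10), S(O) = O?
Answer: -461/6 ≈ -76.833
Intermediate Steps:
w(A) = -1/6 (w(A) = -2*1/12 + 0*(-1/10) = -1/6 + 0 = -1/6)
D(u) = -4 - u
-78 + w(6)*D(-3*(-3 + 2)) = -78 - (-4 - (-3)*(-3 + 2))/6 = -78 - (-4 - (-3)*(-1))/6 = -78 - (-4 - 1*3)/6 = -78 - (-4 - 3)/6 = -78 - 1/6*(-7) = -78 + 7/6 = -461/6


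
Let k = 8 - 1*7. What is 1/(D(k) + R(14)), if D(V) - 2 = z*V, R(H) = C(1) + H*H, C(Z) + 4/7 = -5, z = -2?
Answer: 7/1333 ≈ 0.0052513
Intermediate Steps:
k = 1 (k = 8 - 7 = 1)
C(Z) = -39/7 (C(Z) = -4/7 - 5 = -39/7)
R(H) = -39/7 + H**2 (R(H) = -39/7 + H*H = -39/7 + H**2)
D(V) = 2 - 2*V
1/(D(k) + R(14)) = 1/((2 - 2*1) + (-39/7 + 14**2)) = 1/((2 - 2) + (-39/7 + 196)) = 1/(0 + 1333/7) = 1/(1333/7) = 7/1333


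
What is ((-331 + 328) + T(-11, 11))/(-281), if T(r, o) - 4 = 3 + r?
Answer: 7/281 ≈ 0.024911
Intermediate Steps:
T(r, o) = 7 + r (T(r, o) = 4 + (3 + r) = 7 + r)
((-331 + 328) + T(-11, 11))/(-281) = ((-331 + 328) + (7 - 11))/(-281) = (-3 - 4)*(-1/281) = -7*(-1/281) = 7/281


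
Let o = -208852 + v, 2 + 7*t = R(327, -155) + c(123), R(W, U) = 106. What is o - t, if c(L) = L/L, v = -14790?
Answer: -223657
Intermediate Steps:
c(L) = 1
t = 15 (t = -2/7 + (106 + 1)/7 = -2/7 + (⅐)*107 = -2/7 + 107/7 = 15)
o = -223642 (o = -208852 - 14790 = -223642)
o - t = -223642 - 1*15 = -223642 - 15 = -223657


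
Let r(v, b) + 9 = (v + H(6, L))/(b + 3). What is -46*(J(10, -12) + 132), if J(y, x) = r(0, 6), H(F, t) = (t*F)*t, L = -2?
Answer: -17342/3 ≈ -5780.7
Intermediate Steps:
H(F, t) = F*t² (H(F, t) = (F*t)*t = F*t²)
r(v, b) = -9 + (24 + v)/(3 + b) (r(v, b) = -9 + (v + 6*(-2)²)/(b + 3) = -9 + (v + 6*4)/(3 + b) = -9 + (v + 24)/(3 + b) = -9 + (24 + v)/(3 + b))
J(y, x) = -19/3 (J(y, x) = (-3 + 0 - 9*6)/(3 + 6) = (-3 + 0 - 54)/9 = (⅑)*(-57) = -19/3)
-46*(J(10, -12) + 132) = -46*(-19/3 + 132) = -46*377/3 = -17342/3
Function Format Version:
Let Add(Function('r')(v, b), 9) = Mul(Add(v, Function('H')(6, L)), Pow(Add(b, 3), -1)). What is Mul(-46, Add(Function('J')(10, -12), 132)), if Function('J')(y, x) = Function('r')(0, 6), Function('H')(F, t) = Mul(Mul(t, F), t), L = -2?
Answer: Rational(-17342, 3) ≈ -5780.7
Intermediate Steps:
Function('H')(F, t) = Mul(F, Pow(t, 2)) (Function('H')(F, t) = Mul(Mul(F, t), t) = Mul(F, Pow(t, 2)))
Function('r')(v, b) = Add(-9, Mul(Pow(Add(3, b), -1), Add(24, v))) (Function('r')(v, b) = Add(-9, Mul(Add(v, Mul(6, Pow(-2, 2))), Pow(Add(b, 3), -1))) = Add(-9, Mul(Add(v, Mul(6, 4)), Pow(Add(3, b), -1))) = Add(-9, Mul(Add(v, 24), Pow(Add(3, b), -1))) = Add(-9, Mul(Add(24, v), Pow(Add(3, b), -1))) = Add(-9, Mul(Pow(Add(3, b), -1), Add(24, v))))
Function('J')(y, x) = Rational(-19, 3) (Function('J')(y, x) = Mul(Pow(Add(3, 6), -1), Add(-3, 0, Mul(-9, 6))) = Mul(Pow(9, -1), Add(-3, 0, -54)) = Mul(Rational(1, 9), -57) = Rational(-19, 3))
Mul(-46, Add(Function('J')(10, -12), 132)) = Mul(-46, Add(Rational(-19, 3), 132)) = Mul(-46, Rational(377, 3)) = Rational(-17342, 3)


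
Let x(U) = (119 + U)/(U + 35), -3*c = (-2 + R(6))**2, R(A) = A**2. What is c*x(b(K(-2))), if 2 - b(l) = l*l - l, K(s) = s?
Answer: -132940/93 ≈ -1429.5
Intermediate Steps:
b(l) = 2 + l - l**2 (b(l) = 2 - (l*l - l) = 2 - (l**2 - l) = 2 + (l - l**2) = 2 + l - l**2)
c = -1156/3 (c = -(-2 + 6**2)**2/3 = -(-2 + 36)**2/3 = -1/3*34**2 = -1/3*1156 = -1156/3 ≈ -385.33)
x(U) = (119 + U)/(35 + U)
c*x(b(K(-2))) = -1156*(119 + (2 - 2 - 1*(-2)**2))/(3*(35 + (2 - 2 - 1*(-2)**2))) = -1156*(119 + (2 - 2 - 1*4))/(3*(35 + (2 - 2 - 1*4))) = -1156*(119 + (2 - 2 - 4))/(3*(35 + (2 - 2 - 4))) = -1156*(119 - 4)/(3*(35 - 4)) = -1156*115/(3*31) = -1156*115/93 = -1156/3*115/31 = -132940/93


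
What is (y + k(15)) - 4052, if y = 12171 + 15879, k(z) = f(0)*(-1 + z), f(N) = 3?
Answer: 24040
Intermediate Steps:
k(z) = -3 + 3*z (k(z) = 3*(-1 + z) = -3 + 3*z)
y = 28050
(y + k(15)) - 4052 = (28050 + (-3 + 3*15)) - 4052 = (28050 + (-3 + 45)) - 4052 = (28050 + 42) - 4052 = 28092 - 4052 = 24040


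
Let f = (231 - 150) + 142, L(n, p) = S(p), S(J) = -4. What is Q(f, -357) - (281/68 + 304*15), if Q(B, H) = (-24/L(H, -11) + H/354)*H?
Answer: -25460581/4012 ≈ -6346.1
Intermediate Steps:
L(n, p) = -4
f = 223 (f = 81 + 142 = 223)
Q(B, H) = H*(6 + H/354) (Q(B, H) = (-24/(-4) + H/354)*H = (-24*(-¼) + H*(1/354))*H = (6 + H/354)*H = H*(6 + H/354))
Q(f, -357) - (281/68 + 304*15) = (1/354)*(-357)*(2124 - 357) - (281/68 + 304*15) = (1/354)*(-357)*1767 - (281*(1/68) + 4560) = -210273/118 - (281/68 + 4560) = -210273/118 - 1*310361/68 = -210273/118 - 310361/68 = -25460581/4012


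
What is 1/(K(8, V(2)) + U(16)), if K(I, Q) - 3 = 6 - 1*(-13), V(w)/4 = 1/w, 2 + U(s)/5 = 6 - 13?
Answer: -1/23 ≈ -0.043478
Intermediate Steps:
U(s) = -45 (U(s) = -10 + 5*(6 - 13) = -10 + 5*(-7) = -10 - 35 = -45)
V(w) = 4/w
K(I, Q) = 22 (K(I, Q) = 3 + (6 - 1*(-13)) = 3 + (6 + 13) = 3 + 19 = 22)
1/(K(8, V(2)) + U(16)) = 1/(22 - 45) = 1/(-23) = -1/23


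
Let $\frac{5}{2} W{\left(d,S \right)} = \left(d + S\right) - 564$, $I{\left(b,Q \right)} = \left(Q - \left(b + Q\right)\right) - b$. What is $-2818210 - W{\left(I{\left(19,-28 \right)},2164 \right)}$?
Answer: $- \frac{14094174}{5} \approx -2.8188 \cdot 10^{6}$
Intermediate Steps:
$I{\left(b,Q \right)} = - 2 b$ ($I{\left(b,Q \right)} = \left(Q - \left(Q + b\right)\right) - b = - b - b = - 2 b$)
$W{\left(d,S \right)} = - \frac{1128}{5} + \frac{2 S}{5} + \frac{2 d}{5}$ ($W{\left(d,S \right)} = \frac{2 \left(\left(d + S\right) - 564\right)}{5} = \frac{2 \left(\left(S + d\right) - 564\right)}{5} = \frac{2 \left(-564 + S + d\right)}{5} = - \frac{1128}{5} + \frac{2 S}{5} + \frac{2 d}{5}$)
$-2818210 - W{\left(I{\left(19,-28 \right)},2164 \right)} = -2818210 - \left(- \frac{1128}{5} + \frac{2}{5} \cdot 2164 + \frac{2 \left(\left(-2\right) 19\right)}{5}\right) = -2818210 - \left(- \frac{1128}{5} + \frac{4328}{5} + \frac{2}{5} \left(-38\right)\right) = -2818210 - \left(- \frac{1128}{5} + \frac{4328}{5} - \frac{76}{5}\right) = -2818210 - \frac{3124}{5} = - \frac{14094174}{5}$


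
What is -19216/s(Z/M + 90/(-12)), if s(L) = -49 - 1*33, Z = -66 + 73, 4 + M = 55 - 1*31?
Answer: 9608/41 ≈ 234.34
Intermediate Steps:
M = 20 (M = -4 + (55 - 1*31) = -4 + (55 - 31) = -4 + 24 = 20)
Z = 7
s(L) = -82 (s(L) = -49 - 33 = -82)
-19216/s(Z/M + 90/(-12)) = -19216/(-82) = -19216*(-1/82) = 9608/41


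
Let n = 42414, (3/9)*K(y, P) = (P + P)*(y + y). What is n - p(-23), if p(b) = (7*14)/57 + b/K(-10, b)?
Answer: 96700019/2280 ≈ 42412.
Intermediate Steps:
K(y, P) = 12*P*y (K(y, P) = 3*((P + P)*(y + y)) = 3*((2*P)*(2*y)) = 3*(4*P*y) = 12*P*y)
p(b) = 3901/2280 (p(b) = (7*14)/57 + b/((12*b*(-10))) = 98*(1/57) + b/((-120*b)) = 98/57 + b*(-1/(120*b)) = 98/57 - 1/120 = 3901/2280)
n - p(-23) = 42414 - 1*3901/2280 = 42414 - 3901/2280 = 96700019/2280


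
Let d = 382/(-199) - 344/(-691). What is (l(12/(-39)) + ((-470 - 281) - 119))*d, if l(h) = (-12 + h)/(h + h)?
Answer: 166180100/137509 ≈ 1208.5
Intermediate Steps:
l(h) = (-12 + h)/(2*h) (l(h) = (-12 + h)/((2*h)) = (-12 + h)*(1/(2*h)) = (-12 + h)/(2*h))
d = -195506/137509 (d = 382*(-1/199) - 344*(-1/691) = -382/199 + 344/691 = -195506/137509 ≈ -1.4218)
(l(12/(-39)) + ((-470 - 281) - 119))*d = ((-12 + 12/(-39))/(2*((12/(-39)))) + ((-470 - 281) - 119))*(-195506/137509) = ((-12 + 12*(-1/39))/(2*((12*(-1/39)))) + (-751 - 119))*(-195506/137509) = ((-12 - 4/13)/(2*(-4/13)) - 870)*(-195506/137509) = ((1/2)*(-13/4)*(-160/13) - 870)*(-195506/137509) = (20 - 870)*(-195506/137509) = -850*(-195506/137509) = 166180100/137509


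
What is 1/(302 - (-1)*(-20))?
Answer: 1/282 ≈ 0.0035461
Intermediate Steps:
1/(302 - (-1)*(-20)) = 1/(302 - 1*20) = 1/(302 - 20) = 1/282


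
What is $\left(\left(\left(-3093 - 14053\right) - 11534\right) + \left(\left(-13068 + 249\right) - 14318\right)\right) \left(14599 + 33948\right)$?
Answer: $-2709747899$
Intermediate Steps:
$\left(\left(\left(-3093 - 14053\right) - 11534\right) + \left(\left(-13068 + 249\right) - 14318\right)\right) \left(14599 + 33948\right) = \left(\left(-17146 - 11534\right) - 27137\right) 48547 = \left(-28680 - 27137\right) 48547 = \left(-55817\right) 48547 = -2709747899$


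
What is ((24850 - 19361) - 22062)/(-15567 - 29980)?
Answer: 16573/45547 ≈ 0.36387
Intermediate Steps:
((24850 - 19361) - 22062)/(-15567 - 29980) = (5489 - 22062)/(-45547) = -16573*(-1/45547) = 16573/45547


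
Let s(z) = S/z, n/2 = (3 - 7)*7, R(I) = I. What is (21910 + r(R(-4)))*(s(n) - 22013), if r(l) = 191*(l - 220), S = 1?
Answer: 1837998939/4 ≈ 4.5950e+8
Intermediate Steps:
n = -56 (n = 2*((3 - 7)*7) = 2*(-4*7) = 2*(-28) = -56)
s(z) = 1/z
r(l) = -42020 + 191*l (r(l) = 191*(-220 + l) = -42020 + 191*l)
(21910 + r(R(-4)))*(s(n) - 22013) = (21910 + (-42020 + 191*(-4)))*(1/(-56) - 22013) = (21910 + (-42020 - 764))*(-1/56 - 22013) = (21910 - 42784)*(-1232729/56) = -20874*(-1232729/56) = 1837998939/4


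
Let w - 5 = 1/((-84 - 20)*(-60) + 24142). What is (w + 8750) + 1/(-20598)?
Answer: 1369738211849/156452109 ≈ 8755.0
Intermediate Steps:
w = 151911/30382 (w = 5 + 1/((-84 - 20)*(-60) + 24142) = 5 + 1/(-104*(-60) + 24142) = 5 + 1/(6240 + 24142) = 5 + 1/30382 = 151911/30382 ≈ 5.0000)
(w + 8750) + 1/(-20598) = (151911/30382 + 8750) + 1/(-20598) = 265994411/30382 - 1/20598 = 1369738211849/156452109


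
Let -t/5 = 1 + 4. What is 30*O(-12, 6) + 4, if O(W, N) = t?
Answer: -746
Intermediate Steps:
t = -25 (t = -5*(1 + 4) = -5*5 = -25)
O(W, N) = -25
30*O(-12, 6) + 4 = 30*(-25) + 4 = -750 + 4 = -746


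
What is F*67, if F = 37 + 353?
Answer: 26130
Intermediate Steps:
F = 390
F*67 = 390*67 = 26130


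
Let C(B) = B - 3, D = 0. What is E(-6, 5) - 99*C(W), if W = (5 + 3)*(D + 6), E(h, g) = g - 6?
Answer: -4456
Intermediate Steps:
E(h, g) = -6 + g
W = 48 (W = (5 + 3)*(0 + 6) = 8*6 = 48)
C(B) = -3 + B
E(-6, 5) - 99*C(W) = (-6 + 5) - 99*(-3 + 48) = -1 - 99*45 = -1 - 4455 = -4456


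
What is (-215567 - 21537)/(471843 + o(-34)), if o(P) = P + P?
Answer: -237104/471775 ≈ -0.50258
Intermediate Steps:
o(P) = 2*P
(-215567 - 21537)/(471843 + o(-34)) = (-215567 - 21537)/(471843 + 2*(-34)) = -237104/(471843 - 68) = -237104/471775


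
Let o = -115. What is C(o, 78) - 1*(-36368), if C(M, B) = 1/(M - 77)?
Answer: 6982655/192 ≈ 36368.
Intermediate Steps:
C(M, B) = 1/(-77 + M)
C(o, 78) - 1*(-36368) = 1/(-77 - 115) - 1*(-36368) = 1/(-192) + 36368 = -1/192 + 36368 = 6982655/192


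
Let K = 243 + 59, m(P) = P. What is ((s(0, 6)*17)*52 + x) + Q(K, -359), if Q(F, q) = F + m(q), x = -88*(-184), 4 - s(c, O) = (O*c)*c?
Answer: 19671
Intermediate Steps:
s(c, O) = 4 - O*c² (s(c, O) = 4 - O*c*c = 4 - O*c²)
K = 302
x = 16192
Q(F, q) = F + q
((s(0, 6)*17)*52 + x) + Q(K, -359) = (((4 - 1*6*0²)*17)*52 + 16192) + (302 - 359) = (((4 - 1*6*0)*17)*52 + 16192) - 57 = (((4 + 0)*17)*52 + 16192) - 57 = ((4*17)*52 + 16192) - 57 = (68*52 + 16192) - 57 = (3536 + 16192) - 57 = 19728 - 57 = 19671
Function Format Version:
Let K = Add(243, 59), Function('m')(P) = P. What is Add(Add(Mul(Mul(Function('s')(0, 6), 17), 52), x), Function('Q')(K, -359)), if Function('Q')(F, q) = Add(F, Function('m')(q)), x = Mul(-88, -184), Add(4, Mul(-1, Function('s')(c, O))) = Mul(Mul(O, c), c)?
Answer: 19671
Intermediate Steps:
Function('s')(c, O) = Add(4, Mul(-1, O, Pow(c, 2))) (Function('s')(c, O) = Add(4, Mul(-1, Mul(Mul(O, c), c))) = Add(4, Mul(-1, Mul(O, Pow(c, 2)))) = Add(4, Mul(-1, O, Pow(c, 2))))
K = 302
x = 16192
Function('Q')(F, q) = Add(F, q)
Add(Add(Mul(Mul(Function('s')(0, 6), 17), 52), x), Function('Q')(K, -359)) = Add(Add(Mul(Mul(Add(4, Mul(-1, 6, Pow(0, 2))), 17), 52), 16192), Add(302, -359)) = Add(Add(Mul(Mul(Add(4, Mul(-1, 6, 0)), 17), 52), 16192), -57) = Add(Add(Mul(Mul(Add(4, 0), 17), 52), 16192), -57) = Add(Add(Mul(Mul(4, 17), 52), 16192), -57) = Add(Add(Mul(68, 52), 16192), -57) = Add(Add(3536, 16192), -57) = Add(19728, -57) = 19671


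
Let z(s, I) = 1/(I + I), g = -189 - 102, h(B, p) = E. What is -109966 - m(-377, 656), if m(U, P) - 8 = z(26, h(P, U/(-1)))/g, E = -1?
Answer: -64004869/582 ≈ -1.0997e+5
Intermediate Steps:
h(B, p) = -1
g = -291
z(s, I) = 1/(2*I)
m(U, P) = 4657/582 (m(U, P) = 8 + ((½)/(-1))/(-291) = 8 + ((½)*(-1))*(-1/291) = 8 - ½*(-1/291) = 8 + 1/582 = 4657/582)
-109966 - m(-377, 656) = -109966 - 1*4657/582 = -109966 - 4657/582 = -64004869/582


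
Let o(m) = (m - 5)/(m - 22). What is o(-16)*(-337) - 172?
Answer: -13613/38 ≈ -358.24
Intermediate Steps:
o(m) = (-5 + m)/(-22 + m)
o(-16)*(-337) - 172 = ((-5 - 16)/(-22 - 16))*(-337) - 172 = (-21/(-38))*(-337) - 172 = -1/38*(-21)*(-337) - 172 = (21/38)*(-337) - 172 = -7077/38 - 172 = -13613/38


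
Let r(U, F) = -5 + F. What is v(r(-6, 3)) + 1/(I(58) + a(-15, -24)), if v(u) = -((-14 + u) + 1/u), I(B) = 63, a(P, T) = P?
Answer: 793/48 ≈ 16.521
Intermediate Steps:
v(u) = 14 - u - 1/u (v(u) = -(-14 + u + 1/u) = 14 - u - 1/u)
v(r(-6, 3)) + 1/(I(58) + a(-15, -24)) = (14 - (-5 + 3) - 1/(-5 + 3)) + 1/(63 - 15) = (14 - 1*(-2) - 1/(-2)) + 1/48 = (14 + 2 - 1*(-½)) + 1/48 = (14 + 2 + ½) + 1/48 = 33/2 + 1/48 = 793/48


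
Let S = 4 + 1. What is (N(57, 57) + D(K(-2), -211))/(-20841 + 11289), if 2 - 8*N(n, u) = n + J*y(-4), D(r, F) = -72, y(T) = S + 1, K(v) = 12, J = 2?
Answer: 643/76416 ≈ 0.0084145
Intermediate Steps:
S = 5
y(T) = 6 (y(T) = 5 + 1 = 6)
N(n, u) = -5/4 - n/8 (N(n, u) = ¼ - (n + 2*6)/8 = ¼ - (n + 12)/8 = ¼ - (12 + n)/8 = ¼ + (-3/2 - n/8) = -5/4 - n/8)
(N(57, 57) + D(K(-2), -211))/(-20841 + 11289) = ((-5/4 - ⅛*57) - 72)/(-20841 + 11289) = ((-5/4 - 57/8) - 72)/(-9552) = (-67/8 - 72)*(-1/9552) = -643/8*(-1/9552) = 643/76416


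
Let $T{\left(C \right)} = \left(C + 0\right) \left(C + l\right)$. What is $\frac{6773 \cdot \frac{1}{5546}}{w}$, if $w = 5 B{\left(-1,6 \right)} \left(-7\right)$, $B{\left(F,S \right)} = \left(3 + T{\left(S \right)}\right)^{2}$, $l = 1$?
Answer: $- \frac{6773}{393072750} \approx -1.7231 \cdot 10^{-5}$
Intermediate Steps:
$T{\left(C \right)} = C \left(1 + C\right)$ ($T{\left(C \right)} = \left(C + 0\right) \left(C + 1\right) = C \left(1 + C\right)$)
$B{\left(F,S \right)} = \left(3 + S \left(1 + S\right)\right)^{2}$
$w = -70875$ ($w = 5 \left(3 + 6 \left(1 + 6\right)\right)^{2} \left(-7\right) = 5 \left(3 + 6 \cdot 7\right)^{2} \left(-7\right) = 5 \left(3 + 42\right)^{2} \left(-7\right) = 5 \cdot 45^{2} \left(-7\right) = 5 \cdot 2025 \left(-7\right) = 10125 \left(-7\right) = -70875$)
$\frac{6773 \cdot \frac{1}{5546}}{w} = \frac{6773 \cdot \frac{1}{5546}}{-70875} = 6773 \cdot \frac{1}{5546} \left(- \frac{1}{70875}\right) = \frac{6773}{5546} \left(- \frac{1}{70875}\right) = - \frac{6773}{393072750}$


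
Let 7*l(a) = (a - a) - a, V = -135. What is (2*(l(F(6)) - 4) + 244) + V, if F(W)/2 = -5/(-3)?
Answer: 2101/21 ≈ 100.05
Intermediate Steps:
F(W) = 10/3 (F(W) = 2*(-5/(-3)) = 2*(-5*(-⅓)) = 2*(5/3) = 10/3)
l(a) = -a/7 (l(a) = ((a - a) - a)/7 = (0 - a)/7 = (-a)/7 = -a/7)
(2*(l(F(6)) - 4) + 244) + V = (2*(-⅐*10/3 - 4) + 244) - 135 = (2*(-10/21 - 4) + 244) - 135 = (2*(-94/21) + 244) - 135 = (-188/21 + 244) - 135 = 4936/21 - 135 = 2101/21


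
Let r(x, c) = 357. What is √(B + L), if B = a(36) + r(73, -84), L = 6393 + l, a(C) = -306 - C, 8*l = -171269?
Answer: I*√240010/4 ≈ 122.48*I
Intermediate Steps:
l = -171269/8 (l = (⅛)*(-171269) = -171269/8 ≈ -21409.)
L = -120125/8 (L = 6393 - 171269/8 = -120125/8 ≈ -15016.)
B = 15 (B = (-306 - 1*36) + 357 = (-306 - 36) + 357 = -342 + 357 = 15)
√(B + L) = √(15 - 120125/8) = √(-120005/8) = I*√240010/4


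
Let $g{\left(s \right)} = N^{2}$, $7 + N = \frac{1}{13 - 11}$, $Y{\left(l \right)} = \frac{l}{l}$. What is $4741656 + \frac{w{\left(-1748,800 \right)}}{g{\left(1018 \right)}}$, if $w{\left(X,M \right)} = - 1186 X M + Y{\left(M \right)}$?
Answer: $\frac{7435349468}{169} \approx 4.3996 \cdot 10^{7}$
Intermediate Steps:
$Y{\left(l \right)} = 1$
$N = - \frac{13}{2}$ ($N = -7 + \frac{1}{13 - 11} = -7 + \frac{1}{2} = - \frac{13}{2} \approx -6.5$)
$g{\left(s \right)} = \frac{169}{4}$ ($g{\left(s \right)} = \left(- \frac{13}{2}\right)^{2} = \frac{169}{4}$)
$w{\left(X,M \right)} = 1 - 1186 M X$ ($w{\left(X,M \right)} = - 1186 X M + 1 = - 1186 M X + 1 = 1 - 1186 M X$)
$4741656 + \frac{w{\left(-1748,800 \right)}}{g{\left(1018 \right)}} = 4741656 + \frac{1 - 948800 \left(-1748\right)}{\frac{169}{4}} = 4741656 + \left(1 + 1658502400\right) \frac{4}{169} = 4741656 + 1658502401 \cdot \frac{4}{169} = 4741656 + \frac{6634009604}{169} = \frac{7435349468}{169}$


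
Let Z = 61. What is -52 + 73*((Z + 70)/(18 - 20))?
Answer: -9667/2 ≈ -4833.5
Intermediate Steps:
-52 + 73*((Z + 70)/(18 - 20)) = -52 + 73*((61 + 70)/(18 - 20)) = -52 + 73*(131/(-2)) = -52 + 73*(131*(-½)) = -52 + 73*(-131/2) = -52 - 9563/2 = -9667/2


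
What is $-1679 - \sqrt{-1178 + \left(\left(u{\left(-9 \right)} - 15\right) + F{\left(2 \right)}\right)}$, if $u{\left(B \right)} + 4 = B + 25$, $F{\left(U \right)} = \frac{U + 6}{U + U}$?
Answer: $-1679 - 3 i \sqrt{131} \approx -1679.0 - 34.337 i$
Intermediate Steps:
$F{\left(U \right)} = \frac{6 + U}{2 U}$
$u{\left(B \right)} = 21 + B$ ($u{\left(B \right)} = -4 + \left(B + 25\right) = -4 + \left(25 + B\right) = 21 + B$)
$-1679 - \sqrt{-1178 + \left(\left(u{\left(-9 \right)} - 15\right) + F{\left(2 \right)}\right)} = -1679 - \sqrt{-1178 + \left(\left(\left(21 - 9\right) - 15\right) + \frac{6 + 2}{2 \cdot 2}\right)} = -1679 - \sqrt{-1178 + \left(\left(12 - 15\right) + \frac{1}{2} \cdot \frac{1}{2} \cdot 8\right)} = -1679 - \sqrt{-1178 + \left(-3 + 2\right)} = -1679 - \sqrt{-1178 - 1} = -1679 - \sqrt{-1179} = -1679 - 3 i \sqrt{131}$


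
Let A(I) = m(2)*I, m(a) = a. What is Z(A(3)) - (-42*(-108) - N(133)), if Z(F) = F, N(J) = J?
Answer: -4397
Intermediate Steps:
A(I) = 2*I
Z(A(3)) - (-42*(-108) - N(133)) = 2*3 - (-42*(-108) - 1*133) = 6 - (4536 - 133) = 6 - 1*4403 = 6 - 4403 = -4397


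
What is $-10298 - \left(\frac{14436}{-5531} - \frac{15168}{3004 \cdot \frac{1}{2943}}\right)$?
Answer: $\frac{18960368234}{4153781} \approx 4564.6$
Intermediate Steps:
$-10298 - \left(\frac{14436}{-5531} - \frac{15168}{3004 \cdot \frac{1}{2943}}\right) = -10298 - \left(14436 \left(- \frac{1}{5531}\right) - \frac{15168}{3004 \cdot \frac{1}{2943}}\right) = -10298 - \left(- \frac{14436}{5531} - \frac{15168}{\frac{3004}{2943}}\right) = -10298 - \left(- \frac{14436}{5531} - \frac{11159856}{751}\right) = -10298 - - \frac{61736004972}{4153781} = -10298 + \frac{61736004972}{4153781} = \frac{18960368234}{4153781}$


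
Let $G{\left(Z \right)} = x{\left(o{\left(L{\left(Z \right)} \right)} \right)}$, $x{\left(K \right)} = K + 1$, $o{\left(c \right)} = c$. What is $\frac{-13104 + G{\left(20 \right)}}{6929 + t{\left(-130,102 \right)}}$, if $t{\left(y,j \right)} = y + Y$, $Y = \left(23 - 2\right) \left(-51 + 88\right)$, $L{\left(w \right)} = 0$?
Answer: $- \frac{13103}{7576} \approx -1.7295$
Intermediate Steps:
$Y = 777$ ($Y = 21 \cdot 37 = 777$)
$x{\left(K \right)} = 1 + K$
$t{\left(y,j \right)} = 777 + y$ ($t{\left(y,j \right)} = y + 777 = 777 + y$)
$G{\left(Z \right)} = 1$ ($G{\left(Z \right)} = 1 + 0 = 1$)
$\frac{-13104 + G{\left(20 \right)}}{6929 + t{\left(-130,102 \right)}} = \frac{-13104 + 1}{6929 + \left(777 - 130\right)} = - \frac{13103}{6929 + 647} = - \frac{13103}{7576}$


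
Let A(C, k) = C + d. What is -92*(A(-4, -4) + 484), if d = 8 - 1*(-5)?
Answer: -45356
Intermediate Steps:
d = 13 (d = 8 + 5 = 13)
A(C, k) = 13 + C (A(C, k) = C + 13 = 13 + C)
-92*(A(-4, -4) + 484) = -92*((13 - 4) + 484) = -92*(9 + 484) = -92*493 = -45356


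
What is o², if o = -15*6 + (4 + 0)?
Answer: 7396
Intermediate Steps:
o = -86 (o = -90 + 4 = -86)
o² = (-86)² = 7396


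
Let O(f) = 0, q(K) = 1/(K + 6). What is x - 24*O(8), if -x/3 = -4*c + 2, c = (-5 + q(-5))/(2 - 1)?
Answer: -54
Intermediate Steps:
q(K) = 1/(6 + K)
c = -4 (c = (-5 + 1/(6 - 5))/(2 - 1) = (-5 + 1/1)/1 = (-5 + 1)*1 = -4*1 = -4)
x = -54 (x = -3*(-4*(-4) + 2) = -3*(16 + 2) = -3*18 = -54)
x - 24*O(8) = -54 - 24*0 = -54 + 0 = -54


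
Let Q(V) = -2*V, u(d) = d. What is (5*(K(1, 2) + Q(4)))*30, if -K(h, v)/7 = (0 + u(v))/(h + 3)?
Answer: -1725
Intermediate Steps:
K(h, v) = -7*v/(3 + h) (K(h, v) = -7*(0 + v)/(h + 3) = -7*v/(3 + h))
(5*(K(1, 2) + Q(4)))*30 = (5*(-7*2/(3 + 1) - 2*4))*30 = (5*(-7*2/4 - 8))*30 = (5*(-7*2*¼ - 8))*30 = (5*(-7/2 - 8))*30 = (5*(-23/2))*30 = -115/2*30 = -1725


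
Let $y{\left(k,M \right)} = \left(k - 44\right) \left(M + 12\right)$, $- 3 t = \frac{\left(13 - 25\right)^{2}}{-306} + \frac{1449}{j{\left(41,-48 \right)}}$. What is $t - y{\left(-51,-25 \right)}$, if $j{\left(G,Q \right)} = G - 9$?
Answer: $- \frac{2039897}{1632} \approx -1249.9$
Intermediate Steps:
$j{\left(G,Q \right)} = -9 + G$
$t = - \frac{24377}{1632}$ ($t = - \frac{\frac{\left(13 - 25\right)^{2}}{-306} + \frac{1449}{-9 + 41}}{3} = - \frac{\left(-12\right)^{2} \left(- \frac{1}{306}\right) + \frac{1449}{32}}{3} = - \frac{144 \left(- \frac{1}{306}\right) + 1449 \cdot \frac{1}{32}}{3} = - \frac{- \frac{8}{17} + \frac{1449}{32}}{3} = \left(- \frac{1}{3}\right) \frac{24377}{544} = - \frac{24377}{1632} \approx -14.937$)
$y{\left(k,M \right)} = \left(-44 + k\right) \left(12 + M\right)$
$t - y{\left(-51,-25 \right)} = - \frac{24377}{1632} - \left(-528 - -1100 + 12 \left(-51\right) - -1275\right) = - \frac{24377}{1632} - \left(-528 + 1100 - 612 + 1275\right) = - \frac{24377}{1632} - 1235 = - \frac{2039897}{1632}$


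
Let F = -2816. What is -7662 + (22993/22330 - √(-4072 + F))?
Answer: -171069467/22330 - 2*I*√1722 ≈ -7661.0 - 82.994*I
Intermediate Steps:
-7662 + (22993/22330 - √(-4072 + F)) = -7662 + (22993/22330 - √(-4072 - 2816)) = -7662 + (22993*(1/22330) - √(-6888)) = -7662 + (22993/22330 - 2*I*√1722) = -171069467/22330 - 2*I*√1722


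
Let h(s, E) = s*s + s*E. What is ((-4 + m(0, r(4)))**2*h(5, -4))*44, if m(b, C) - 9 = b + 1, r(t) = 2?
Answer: 7920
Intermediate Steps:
m(b, C) = 10 + b (m(b, C) = 9 + (b + 1) = 9 + (1 + b) = 10 + b)
h(s, E) = s**2 + E*s
((-4 + m(0, r(4)))**2*h(5, -4))*44 = ((-4 + (10 + 0))**2*(5*(-4 + 5)))*44 = ((-4 + 10)**2*(5*1))*44 = (6**2*5)*44 = (36*5)*44 = 180*44 = 7920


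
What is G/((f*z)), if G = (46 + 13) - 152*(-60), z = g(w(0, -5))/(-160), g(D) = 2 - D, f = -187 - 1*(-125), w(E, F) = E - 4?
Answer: 367160/93 ≈ 3948.0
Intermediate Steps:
w(E, F) = -4 + E
f = -62 (f = -187 + 125 = -62)
z = -3/80 (z = (2 - (-4 + 0))/(-160) = (2 - 1*(-4))*(-1/160) = (2 + 4)*(-1/160) = 6*(-1/160) = -3/80 ≈ -0.037500)
G = 9179 (G = 59 + 9120 = 9179)
G/((f*z)) = 9179/((-62*(-3/80))) = 9179/(93/40) = 9179*(40/93) = 367160/93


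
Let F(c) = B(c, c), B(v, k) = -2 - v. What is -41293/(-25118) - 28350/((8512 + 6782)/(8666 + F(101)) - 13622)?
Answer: 1364208773032/366188703407 ≈ 3.7254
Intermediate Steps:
F(c) = -2 - c
-41293/(-25118) - 28350/((8512 + 6782)/(8666 + F(101)) - 13622) = -41293/(-25118) - 28350/((8512 + 6782)/(8666 + (-2 - 1*101)) - 13622) = -41293*(-1/25118) - 28350/(15294/(8666 + (-2 - 101)) - 13622) = 41293/25118 - 28350/(15294/(8666 - 103) - 13622) = 41293/25118 - 28350/(15294/8563 - 13622) = 41293/25118 - 28350/(-116629892/8563) = 41293/25118 - 28350*(-8563/116629892) = 41293/25118 + 121380525/58314946 = 1364208773032/366188703407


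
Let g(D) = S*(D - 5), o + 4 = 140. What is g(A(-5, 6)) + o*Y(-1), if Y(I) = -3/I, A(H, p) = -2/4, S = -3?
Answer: 849/2 ≈ 424.50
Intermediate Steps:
A(H, p) = -1/2 (A(H, p) = -2*1/4 = -1/2)
o = 136 (o = -4 + 140 = 136)
g(D) = 15 - 3*D (g(D) = -3*(D - 5) = -3*(-5 + D) = 15 - 3*D)
g(A(-5, 6)) + o*Y(-1) = (15 - 3*(-1/2)) + 136*(-3/(-1)) = (15 + 3/2) + 136*(-3*(-1)) = 33/2 + 136*3 = 33/2 + 408 = 849/2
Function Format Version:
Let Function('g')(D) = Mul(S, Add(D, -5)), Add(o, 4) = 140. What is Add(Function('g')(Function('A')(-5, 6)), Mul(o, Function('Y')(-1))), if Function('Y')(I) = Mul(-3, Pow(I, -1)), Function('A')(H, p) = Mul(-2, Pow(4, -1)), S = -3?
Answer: Rational(849, 2) ≈ 424.50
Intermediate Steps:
Function('A')(H, p) = Rational(-1, 2) (Function('A')(H, p) = Mul(-2, Rational(1, 4)) = Rational(-1, 2))
o = 136 (o = Add(-4, 140) = 136)
Function('g')(D) = Add(15, Mul(-3, D)) (Function('g')(D) = Mul(-3, Add(D, -5)) = Mul(-3, Add(-5, D)) = Add(15, Mul(-3, D)))
Add(Function('g')(Function('A')(-5, 6)), Mul(o, Function('Y')(-1))) = Add(Add(15, Mul(-3, Rational(-1, 2))), Mul(136, Mul(-3, Pow(-1, -1)))) = Add(Add(15, Rational(3, 2)), Mul(136, Mul(-3, -1))) = Add(Rational(33, 2), Mul(136, 3)) = Add(Rational(33, 2), 408) = Rational(849, 2)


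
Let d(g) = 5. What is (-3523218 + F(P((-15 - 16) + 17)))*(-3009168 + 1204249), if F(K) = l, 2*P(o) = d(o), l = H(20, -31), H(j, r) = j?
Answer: 6359087010962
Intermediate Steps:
l = 20
P(o) = 5/2 (P(o) = (1/2)*5 = 5/2)
F(K) = 20
(-3523218 + F(P((-15 - 16) + 17)))*(-3009168 + 1204249) = (-3523218 + 20)*(-3009168 + 1204249) = -3523198*(-1804919) = 6359087010962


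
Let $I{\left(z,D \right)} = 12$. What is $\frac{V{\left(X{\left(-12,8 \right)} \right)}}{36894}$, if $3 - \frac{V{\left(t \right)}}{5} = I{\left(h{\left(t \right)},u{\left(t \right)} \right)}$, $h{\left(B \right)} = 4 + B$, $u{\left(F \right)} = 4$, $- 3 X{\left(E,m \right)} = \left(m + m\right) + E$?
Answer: $- \frac{15}{12298} \approx -0.0012197$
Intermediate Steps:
$X{\left(E,m \right)} = - \frac{2 m}{3} - \frac{E}{3}$ ($X{\left(E,m \right)} = - \frac{\left(m + m\right) + E}{3} = - \frac{2 m + E}{3} = - \frac{E + 2 m}{3} = - \frac{2 m}{3} - \frac{E}{3}$)
$V{\left(t \right)} = -45$ ($V{\left(t \right)} = 15 - 60 = -45$)
$\frac{V{\left(X{\left(-12,8 \right)} \right)}}{36894} = - \frac{45}{36894} = \left(-45\right) \frac{1}{36894} = - \frac{15}{12298}$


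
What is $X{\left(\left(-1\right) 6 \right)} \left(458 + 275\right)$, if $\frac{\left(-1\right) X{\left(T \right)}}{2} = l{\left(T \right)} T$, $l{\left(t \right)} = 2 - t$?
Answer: $70368$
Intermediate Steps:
$X{\left(T \right)} = - 2 T \left(2 - T\right)$ ($X{\left(T \right)} = - 2 \left(2 - T\right) T = - 2 T \left(2 - T\right)$)
$X{\left(\left(-1\right) 6 \right)} \left(458 + 275\right) = 2 \left(\left(-1\right) 6\right) \left(-2 - 6\right) \left(458 + 275\right) = 2 \left(-6\right) \left(-2 - 6\right) 733 = 2 \left(-6\right) \left(-8\right) 733 = 96 \cdot 733 = 70368$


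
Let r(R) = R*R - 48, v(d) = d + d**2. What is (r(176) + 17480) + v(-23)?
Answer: 48914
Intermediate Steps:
r(R) = -48 + R**2 (r(R) = R**2 - 48 = -48 + R**2)
(r(176) + 17480) + v(-23) = ((-48 + 176**2) + 17480) - 23*(1 - 23) = ((-48 + 30976) + 17480) - 23*(-22) = (30928 + 17480) + 506 = 48408 + 506 = 48914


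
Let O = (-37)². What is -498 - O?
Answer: -1867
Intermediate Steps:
O = 1369
-498 - O = -498 - 1*1369 = -498 - 1369 = -1867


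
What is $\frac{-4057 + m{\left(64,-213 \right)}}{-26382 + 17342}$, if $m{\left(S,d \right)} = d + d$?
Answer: $\frac{4483}{9040} \approx 0.49591$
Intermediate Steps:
$m{\left(S,d \right)} = 2 d$
$\frac{-4057 + m{\left(64,-213 \right)}}{-26382 + 17342} = \frac{-4057 + 2 \left(-213\right)}{-26382 + 17342} = \frac{-4057 - 426}{-9040} = \left(-4483\right) \left(- \frac{1}{9040}\right) = \frac{4483}{9040}$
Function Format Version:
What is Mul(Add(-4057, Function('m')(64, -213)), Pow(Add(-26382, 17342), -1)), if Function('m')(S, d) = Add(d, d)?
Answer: Rational(4483, 9040) ≈ 0.49591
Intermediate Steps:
Function('m')(S, d) = Mul(2, d)
Mul(Add(-4057, Function('m')(64, -213)), Pow(Add(-26382, 17342), -1)) = Mul(Add(-4057, Mul(2, -213)), Pow(Add(-26382, 17342), -1)) = Mul(Add(-4057, -426), Pow(-9040, -1)) = Mul(-4483, Rational(-1, 9040)) = Rational(4483, 9040)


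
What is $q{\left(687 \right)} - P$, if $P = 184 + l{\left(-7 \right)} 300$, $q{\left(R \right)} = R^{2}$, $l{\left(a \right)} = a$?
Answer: $473885$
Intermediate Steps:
$P = -1916$ ($P = 184 - 2100 = -1916$)
$q{\left(687 \right)} - P = 687^{2} - -1916 = 471969 + 1916 = 473885$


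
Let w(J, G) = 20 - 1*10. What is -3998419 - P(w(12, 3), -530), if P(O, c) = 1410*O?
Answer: -4012519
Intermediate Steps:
w(J, G) = 10 (w(J, G) = 20 - 10 = 10)
-3998419 - P(w(12, 3), -530) = -3998419 - 1410*10 = -3998419 - 1*14100 = -3998419 - 14100 = -4012519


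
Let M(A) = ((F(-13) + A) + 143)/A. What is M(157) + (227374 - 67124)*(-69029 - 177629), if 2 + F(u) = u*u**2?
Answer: -6205730288399/157 ≈ -3.9527e+10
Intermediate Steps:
F(u) = -2 + u**3 (F(u) = -2 + u*u**2 = -2 + u**3)
M(A) = (-2056 + A)/A (M(A) = (((-2 + (-13)**3) + A) + 143)/A = (((-2 - 2197) + A) + 143)/A = ((-2199 + A) + 143)/A = (-2056 + A)/A)
M(157) + (227374 - 67124)*(-69029 - 177629) = (-2056 + 157)/157 + (227374 - 67124)*(-69029 - 177629) = (1/157)*(-1899) + 160250*(-246658) = -1899/157 - 39526944500 = -6205730288399/157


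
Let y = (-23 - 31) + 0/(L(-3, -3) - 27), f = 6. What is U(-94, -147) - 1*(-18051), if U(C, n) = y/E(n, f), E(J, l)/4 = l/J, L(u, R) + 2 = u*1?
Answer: 73527/4 ≈ 18382.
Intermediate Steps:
L(u, R) = -2 + u (L(u, R) = -2 + u*1 = -2 + u)
E(J, l) = 4*l/J (E(J, l) = 4*(l/J) = 4*l/J)
y = -54 (y = (-23 - 31) + 0/((-2 - 3) - 27) = -54 + 0/(-5 - 27) = -54 + 0/(-32) = -54 + 0*(-1/32) = -54 + 0 = -54)
U(C, n) = -9*n/4 (U(C, n) = -54*n/24 = -9*n/4)
U(-94, -147) - 1*(-18051) = -9/4*(-147) - 1*(-18051) = 1323/4 + 18051 = 73527/4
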